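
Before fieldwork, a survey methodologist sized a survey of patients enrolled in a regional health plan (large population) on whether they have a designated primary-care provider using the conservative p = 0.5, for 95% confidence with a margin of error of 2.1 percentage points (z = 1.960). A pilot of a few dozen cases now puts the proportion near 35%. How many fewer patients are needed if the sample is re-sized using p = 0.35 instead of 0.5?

Conservative (p = 0.5): n = 1.960² × 0.25 / 0.021² ≈ 2177.78 → 2178.
Using p = 0.35: p(1−p) = 0.2275, so n = 1.960² × 0.2275 / 0.021² ≈ 1981.78 → 1982.
Reduction: 2178 − 1982 = 196.

196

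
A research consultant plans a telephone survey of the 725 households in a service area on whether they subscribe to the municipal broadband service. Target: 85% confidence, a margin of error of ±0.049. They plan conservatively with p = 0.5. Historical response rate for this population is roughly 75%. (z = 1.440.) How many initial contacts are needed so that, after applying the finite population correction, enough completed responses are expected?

223

Completed interviews needed (unadjusted): n₀ = 1.440² × 0.2500 / 0.049² ≈ 215.91 → 216.
FPC for N = 725: n = 216 / (1 + 215/725) = 216 / 1.2966 ≈ 166.60 → 167.
At a 75% response rate, contacts needed = 167 / 0.75 ≈ 222.67 → 223.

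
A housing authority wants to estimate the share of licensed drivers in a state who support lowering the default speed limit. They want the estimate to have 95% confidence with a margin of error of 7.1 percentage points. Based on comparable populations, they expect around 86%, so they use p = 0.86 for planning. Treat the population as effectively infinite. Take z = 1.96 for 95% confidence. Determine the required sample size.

With p = 0.86, p(1−p) = 0.1204.
n = z²·p(1−p)/E² = 1.96² × 0.1204 / 0.071² = 3.8416 × 0.1204 / 0.005041 ≈ 91.75.
Rounding up gives n = 92.

92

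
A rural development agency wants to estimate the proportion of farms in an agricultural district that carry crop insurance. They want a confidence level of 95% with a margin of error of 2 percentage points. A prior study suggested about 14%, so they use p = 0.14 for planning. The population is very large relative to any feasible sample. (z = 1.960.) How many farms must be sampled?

1157

With p = 0.14, p(1−p) = 0.1204.
n = z²·p(1−p)/E² = 1.960² × 0.1204 / 0.020² = 3.8416 × 0.1204 / 0.000400 ≈ 1156.32.
Rounding up gives n = 1157.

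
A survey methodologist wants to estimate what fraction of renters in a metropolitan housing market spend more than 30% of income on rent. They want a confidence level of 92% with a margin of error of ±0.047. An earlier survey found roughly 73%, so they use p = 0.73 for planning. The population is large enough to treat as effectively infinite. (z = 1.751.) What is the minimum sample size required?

274

With p = 0.73, p(1−p) = 0.1971.
n = z²·p(1−p)/E² = 1.751² × 0.1971 / 0.047² = 3.0660 × 0.1971 / 0.002209 ≈ 273.57.
Rounding up gives n = 274.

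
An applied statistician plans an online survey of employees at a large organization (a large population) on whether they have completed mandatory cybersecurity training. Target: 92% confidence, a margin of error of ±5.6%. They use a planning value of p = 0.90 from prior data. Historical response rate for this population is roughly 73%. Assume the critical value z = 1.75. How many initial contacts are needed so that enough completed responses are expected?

Completed interviews needed: n₀ = 1.75² × 0.0900 / 0.056² ≈ 87.89 → 88.
At a 73% response rate, contacts needed = 88 / 0.73 ≈ 120.55 → 121.

121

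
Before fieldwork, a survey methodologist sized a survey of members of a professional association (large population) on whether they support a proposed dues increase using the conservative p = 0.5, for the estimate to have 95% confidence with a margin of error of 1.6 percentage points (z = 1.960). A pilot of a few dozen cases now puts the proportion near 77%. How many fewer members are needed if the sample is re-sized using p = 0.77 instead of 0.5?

Conservative (p = 0.5): n = 1.960² × 0.25 / 0.016² ≈ 3751.56 → 3752.
Using p = 0.77: p(1−p) = 0.1771, so n = 1.960² × 0.1771 / 0.016² ≈ 2657.61 → 2658.
Reduction: 3752 − 2658 = 1094.

1094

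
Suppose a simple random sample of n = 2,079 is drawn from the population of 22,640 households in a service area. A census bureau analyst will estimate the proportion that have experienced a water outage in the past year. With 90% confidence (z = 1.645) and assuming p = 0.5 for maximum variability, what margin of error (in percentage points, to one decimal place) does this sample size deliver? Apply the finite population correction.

Finite-population factor: (N−n)/(N−1) = (22640−2079)/(22640−1) = 0.9082.
SE(p̂) = √[p(1−p)/n · (N−n)/(N−1)] = √[0.2500/2079 × 0.9082] = 0.01045.
E = z × SE = 1.645 × 0.01045 = 0.01719 ≈ 1.7 percentage points.

1.7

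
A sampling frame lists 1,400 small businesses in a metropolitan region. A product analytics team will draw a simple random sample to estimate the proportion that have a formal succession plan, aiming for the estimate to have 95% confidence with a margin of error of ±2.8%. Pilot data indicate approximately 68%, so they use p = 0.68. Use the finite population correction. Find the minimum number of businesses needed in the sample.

606

For 95% confidence, z = 1.96.
Unadjusted: n₀ = 1.96² × 0.68 × 0.32 / 0.028² ≈ 1066.24, so n₀ = 1067.
Finite population correction with N = 1,400: n = n₀ / (1 + (n₀−1)/N) = 1067 / (1 + 1066/1400) = 1067 / 1.7614 ≈ 605.76.
Rounding up, n = 606.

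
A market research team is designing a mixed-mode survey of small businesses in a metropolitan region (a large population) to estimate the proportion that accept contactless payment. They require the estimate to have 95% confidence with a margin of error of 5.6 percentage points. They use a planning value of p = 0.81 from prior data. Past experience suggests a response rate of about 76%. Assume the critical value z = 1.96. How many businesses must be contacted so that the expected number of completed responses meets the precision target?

Completed interviews needed: n₀ = 1.96² × 0.1539 / 0.056² ≈ 188.53 → 189.
At a 76% response rate, contacts needed = 189 / 0.76 ≈ 248.68 → 249.

249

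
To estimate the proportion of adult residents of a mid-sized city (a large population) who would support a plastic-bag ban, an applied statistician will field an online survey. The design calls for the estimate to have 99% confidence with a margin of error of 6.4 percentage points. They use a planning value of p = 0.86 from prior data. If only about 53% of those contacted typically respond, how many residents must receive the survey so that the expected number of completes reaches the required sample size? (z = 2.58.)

Completed interviews needed: n₀ = 2.58² × 0.1204 / 0.064² ≈ 195.66 → 196.
At a 53% response rate, contacts needed = 196 / 0.53 ≈ 369.81 → 370.

370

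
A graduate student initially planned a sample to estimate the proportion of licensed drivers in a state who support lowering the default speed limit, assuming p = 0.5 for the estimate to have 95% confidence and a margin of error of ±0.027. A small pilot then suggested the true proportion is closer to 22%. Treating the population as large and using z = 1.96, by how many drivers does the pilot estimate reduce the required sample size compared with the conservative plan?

Conservative (p = 0.5): n = 1.96² × 0.25 / 0.027² ≈ 1317.42 → 1318.
Using p = 0.22: p(1−p) = 0.1716, so n = 1.96² × 0.1716 / 0.027² ≈ 904.28 → 905.
Reduction: 1318 − 905 = 413.

413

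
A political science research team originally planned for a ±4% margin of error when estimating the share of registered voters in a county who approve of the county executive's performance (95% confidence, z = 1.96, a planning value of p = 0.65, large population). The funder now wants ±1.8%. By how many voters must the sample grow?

At ±4%: n = 1.96² × 0.2275 / 0.040² ≈ 546.23 → 547.
At ±1.8%: n = 1.96² × 0.2275 / 0.018² ≈ 2697.42 → 2698.
Additional respondents: 2698 − 547 = 2151.

2151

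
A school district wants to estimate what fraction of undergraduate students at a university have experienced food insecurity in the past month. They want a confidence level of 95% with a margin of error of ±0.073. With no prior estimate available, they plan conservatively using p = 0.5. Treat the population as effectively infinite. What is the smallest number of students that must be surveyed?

181

For 95% confidence, z = 1.96.
With p = 0.5, p(1−p) = 0.25.
n = z²·p(1−p)/E² = 1.96² × 0.2500 / 0.073² = 3.8416 × 0.2500 / 0.005329 ≈ 180.22.
Rounding up gives n = 181.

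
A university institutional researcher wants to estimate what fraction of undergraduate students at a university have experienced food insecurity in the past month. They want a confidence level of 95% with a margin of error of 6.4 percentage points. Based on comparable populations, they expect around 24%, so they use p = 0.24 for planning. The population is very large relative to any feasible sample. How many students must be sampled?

172

For 95% confidence, z = 1.960.
With p = 0.24, p(1−p) = 0.1824.
n = z²·p(1−p)/E² = 1.960² × 0.1824 / 0.064² = 3.8416 × 0.1824 / 0.004096 ≈ 171.07.
Rounding up gives n = 172.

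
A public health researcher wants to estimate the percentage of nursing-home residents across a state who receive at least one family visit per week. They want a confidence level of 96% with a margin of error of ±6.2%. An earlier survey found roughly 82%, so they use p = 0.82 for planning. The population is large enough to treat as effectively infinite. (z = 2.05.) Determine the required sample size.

162

With p = 0.82, p(1−p) = 0.1476.
n = z²·p(1−p)/E² = 2.05² × 0.1476 / 0.062² = 4.2025 × 0.1476 / 0.003844 ≈ 161.37.
Rounding up gives n = 162.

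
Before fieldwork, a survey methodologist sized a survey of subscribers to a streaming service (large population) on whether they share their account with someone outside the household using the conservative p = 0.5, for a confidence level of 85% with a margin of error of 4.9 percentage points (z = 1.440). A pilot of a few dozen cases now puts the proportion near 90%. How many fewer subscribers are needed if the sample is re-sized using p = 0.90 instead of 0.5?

138

Conservative (p = 0.5): n = 1.440² × 0.25 / 0.049² ≈ 215.91 → 216.
Using p = 0.90: p(1−p) = 0.0900, so n = 1.440² × 0.0900 / 0.049² ≈ 77.73 → 78.
Reduction: 216 − 78 = 138.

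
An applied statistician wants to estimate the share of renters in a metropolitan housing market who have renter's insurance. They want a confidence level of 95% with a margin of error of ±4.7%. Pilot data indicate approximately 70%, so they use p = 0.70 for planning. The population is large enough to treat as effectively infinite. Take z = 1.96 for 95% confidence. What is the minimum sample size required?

With p = 0.70, p(1−p) = 0.2100.
n = z²·p(1−p)/E² = 1.96² × 0.2100 / 0.047² = 3.8416 × 0.2100 / 0.002209 ≈ 365.20.
Rounding up gives n = 366.

366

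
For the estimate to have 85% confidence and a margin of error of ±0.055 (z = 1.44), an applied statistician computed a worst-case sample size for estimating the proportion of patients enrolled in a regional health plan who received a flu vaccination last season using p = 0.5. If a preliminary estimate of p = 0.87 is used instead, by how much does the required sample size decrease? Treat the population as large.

94

Conservative (p = 0.5): n = 1.44² × 0.25 / 0.055² ≈ 171.37 → 172.
Using p = 0.87: p(1−p) = 0.1131, so n = 1.44² × 0.1131 / 0.055² ≈ 77.53 → 78.
Reduction: 172 − 78 = 94.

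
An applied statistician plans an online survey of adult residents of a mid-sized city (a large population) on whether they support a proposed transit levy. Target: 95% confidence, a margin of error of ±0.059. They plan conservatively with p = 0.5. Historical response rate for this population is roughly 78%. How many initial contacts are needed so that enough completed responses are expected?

For 95% confidence, z = 1.96.
Completed interviews needed: n₀ = 1.96² × 0.2500 / 0.059² ≈ 275.90 → 276.
At a 78% response rate, contacts needed = 276 / 0.78 ≈ 353.85 → 354.

354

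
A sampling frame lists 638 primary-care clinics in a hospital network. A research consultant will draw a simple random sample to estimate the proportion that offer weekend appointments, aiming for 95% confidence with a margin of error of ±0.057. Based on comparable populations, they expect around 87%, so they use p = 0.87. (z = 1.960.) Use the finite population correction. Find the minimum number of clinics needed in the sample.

Unadjusted: n₀ = 1.960² × 0.87 × 0.13 / 0.057² ≈ 133.73, so n₀ = 134.
Finite population correction with N = 638: n = n₀ / (1 + (n₀−1)/N) = 134 / (1 + 133/638) = 134 / 1.2085 ≈ 110.88.
Rounding up, n = 111.

111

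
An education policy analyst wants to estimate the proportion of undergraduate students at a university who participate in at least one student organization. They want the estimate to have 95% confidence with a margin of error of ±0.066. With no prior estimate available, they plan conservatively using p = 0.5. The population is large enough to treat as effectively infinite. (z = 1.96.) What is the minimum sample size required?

221

With p = 0.5, p(1−p) = 0.25.
n = z²·p(1−p)/E² = 1.96² × 0.2500 / 0.066² = 3.8416 × 0.2500 / 0.004356 ≈ 220.48.
Rounding up gives n = 221.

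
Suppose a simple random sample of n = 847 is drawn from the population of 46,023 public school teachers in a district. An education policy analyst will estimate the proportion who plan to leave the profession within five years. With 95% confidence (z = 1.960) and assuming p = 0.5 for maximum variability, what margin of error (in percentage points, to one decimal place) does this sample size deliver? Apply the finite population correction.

3.3

Finite-population factor: (N−n)/(N−1) = (46023−847)/(46023−1) = 0.9816.
SE(p̂) = √[p(1−p)/n · (N−n)/(N−1)] = √[0.2500/847 × 0.9816] = 0.01702.
E = z × SE = 1.960 × 0.01702 = 0.03336 ≈ 3.3 percentage points.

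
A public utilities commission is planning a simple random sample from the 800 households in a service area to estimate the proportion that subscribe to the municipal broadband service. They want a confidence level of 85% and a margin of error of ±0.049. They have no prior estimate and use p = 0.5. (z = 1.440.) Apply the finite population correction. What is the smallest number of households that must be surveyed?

171

Unadjusted: n₀ = 1.440² × 0.50 × 0.50 / 0.049² ≈ 215.91, so n₀ = 216.
Finite population correction with N = 800: n = n₀ / (1 + (n₀−1)/N) = 216 / (1 + 215/800) = 216 / 1.2688 ≈ 170.25.
Rounding up, n = 171.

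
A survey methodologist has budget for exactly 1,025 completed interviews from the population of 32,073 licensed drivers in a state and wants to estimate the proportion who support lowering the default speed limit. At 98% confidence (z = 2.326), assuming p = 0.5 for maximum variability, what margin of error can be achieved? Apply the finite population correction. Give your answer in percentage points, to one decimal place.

3.6

Finite-population factor: (N−n)/(N−1) = (32073−1025)/(32073−1) = 0.9681.
SE(p̂) = √[p(1−p)/n · (N−n)/(N−1)] = √[0.2500/1025 × 0.9681] = 0.01537.
E = z × SE = 2.326 × 0.01537 = 0.03574 ≈ 3.6 percentage points.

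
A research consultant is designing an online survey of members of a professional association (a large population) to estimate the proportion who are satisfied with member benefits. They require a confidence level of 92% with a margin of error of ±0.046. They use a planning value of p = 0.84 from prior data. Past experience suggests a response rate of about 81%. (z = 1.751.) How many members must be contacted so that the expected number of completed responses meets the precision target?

241

Completed interviews needed: n₀ = 1.751² × 0.1344 / 0.046² ≈ 194.74 → 195.
At an 81% response rate, contacts needed = 195 / 0.81 ≈ 240.74 → 241.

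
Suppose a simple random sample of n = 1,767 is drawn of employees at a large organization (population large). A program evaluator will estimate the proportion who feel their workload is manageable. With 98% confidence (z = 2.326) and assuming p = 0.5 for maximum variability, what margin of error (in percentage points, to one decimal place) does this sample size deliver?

SE(p̂) = √[p(1−p)/n] = √[0.2500/1767] = 0.01189.
E = z × SE = 2.326 × 0.01189 = 0.02767, or 2.8 percentage points.

2.8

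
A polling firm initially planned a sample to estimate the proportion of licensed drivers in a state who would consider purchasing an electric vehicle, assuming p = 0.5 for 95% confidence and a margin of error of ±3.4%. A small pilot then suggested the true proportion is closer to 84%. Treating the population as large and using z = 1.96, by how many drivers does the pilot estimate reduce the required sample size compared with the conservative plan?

384

Conservative (p = 0.5): n = 1.96² × 0.25 / 0.034² ≈ 830.80 → 831.
Using p = 0.84: p(1−p) = 0.1344, so n = 1.96² × 0.1344 / 0.034² ≈ 446.64 → 447.
Reduction: 831 − 447 = 384.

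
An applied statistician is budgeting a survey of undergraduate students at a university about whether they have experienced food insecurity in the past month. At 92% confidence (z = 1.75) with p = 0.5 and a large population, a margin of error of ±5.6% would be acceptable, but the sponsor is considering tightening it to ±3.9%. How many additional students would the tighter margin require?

259

At ±5.6%: n = 1.75² × 0.2500 / 0.056² ≈ 244.14 → 245.
At ±3.9%: n = 1.75² × 0.2500 / 0.039² ≈ 503.37 → 504.
Additional respondents: 504 − 245 = 259.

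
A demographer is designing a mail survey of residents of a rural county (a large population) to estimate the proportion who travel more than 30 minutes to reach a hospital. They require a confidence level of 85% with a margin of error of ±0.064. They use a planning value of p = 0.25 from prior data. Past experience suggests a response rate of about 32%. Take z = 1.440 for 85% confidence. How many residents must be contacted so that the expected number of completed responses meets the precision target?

Completed interviews needed: n₀ = 1.440² × 0.1875 / 0.064² ≈ 94.92 → 95.
At a 32% response rate, contacts needed = 95 / 0.32 ≈ 296.88 → 297.

297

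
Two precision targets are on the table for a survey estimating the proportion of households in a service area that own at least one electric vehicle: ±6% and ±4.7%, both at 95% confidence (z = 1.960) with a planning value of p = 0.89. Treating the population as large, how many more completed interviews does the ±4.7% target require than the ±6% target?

66

At ±6%: n = 1.960² × 0.0979 / 0.060² ≈ 104.47 → 105.
At ±4.7%: n = 1.960² × 0.0979 / 0.047² ≈ 170.25 → 171.
Additional respondents: 171 − 105 = 66.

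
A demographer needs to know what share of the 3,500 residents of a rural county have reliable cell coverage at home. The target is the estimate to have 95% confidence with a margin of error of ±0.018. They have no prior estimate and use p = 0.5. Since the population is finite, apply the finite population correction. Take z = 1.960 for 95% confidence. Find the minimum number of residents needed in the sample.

Unadjusted: n₀ = 1.960² × 0.50 × 0.50 / 0.018² ≈ 2964.20, so n₀ = 2965.
Finite population correction with N = 3,500: n = n₀ / (1 + (n₀−1)/N) = 2965 / (1 + 2964/3500) = 2965 / 1.8469 ≈ 1605.43.
Rounding up, n = 1606.

1606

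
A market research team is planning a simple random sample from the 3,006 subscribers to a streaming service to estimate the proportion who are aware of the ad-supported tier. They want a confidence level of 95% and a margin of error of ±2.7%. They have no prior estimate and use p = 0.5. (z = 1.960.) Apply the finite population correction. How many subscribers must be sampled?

917

Unadjusted: n₀ = 1.960² × 0.50 × 0.50 / 0.027² ≈ 1317.42, so n₀ = 1318.
Finite population correction with N = 3,006: n = n₀ / (1 + (n₀−1)/N) = 1318 / (1 + 1317/3006) = 1318 / 1.4381 ≈ 916.47.
Rounding up, n = 917.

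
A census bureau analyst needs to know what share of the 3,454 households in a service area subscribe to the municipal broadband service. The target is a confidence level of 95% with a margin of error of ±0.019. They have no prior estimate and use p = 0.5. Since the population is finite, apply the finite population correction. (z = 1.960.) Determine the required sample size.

1504

Unadjusted: n₀ = 1.960² × 0.50 × 0.50 / 0.019² ≈ 2660.39, so n₀ = 2661.
Finite population correction with N = 3,454: n = n₀ / (1 + (n₀−1)/N) = 2661 / (1 + 2660/3454) = 2661 / 1.7701 ≈ 1503.29.
Rounding up, n = 1504.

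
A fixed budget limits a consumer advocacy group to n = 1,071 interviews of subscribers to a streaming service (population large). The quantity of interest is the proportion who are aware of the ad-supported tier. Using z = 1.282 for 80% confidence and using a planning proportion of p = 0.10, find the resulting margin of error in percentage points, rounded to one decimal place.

SE(p̂) = √[p(1−p)/n] = √[0.0900/1071] = 0.00917.
E = z × SE = 1.282 × 0.00917 = 0.01175, or 1.2 percentage points.

1.2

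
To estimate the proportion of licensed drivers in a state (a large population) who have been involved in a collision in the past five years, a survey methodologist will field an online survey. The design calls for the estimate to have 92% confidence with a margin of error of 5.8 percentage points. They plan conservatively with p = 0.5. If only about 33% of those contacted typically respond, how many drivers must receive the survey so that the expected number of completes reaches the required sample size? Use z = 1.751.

Completed interviews needed: n₀ = 1.751² × 0.2500 / 0.058² ≈ 227.85 → 228.
At a 33% response rate, contacts needed = 228 / 0.33 ≈ 690.91 → 691.

691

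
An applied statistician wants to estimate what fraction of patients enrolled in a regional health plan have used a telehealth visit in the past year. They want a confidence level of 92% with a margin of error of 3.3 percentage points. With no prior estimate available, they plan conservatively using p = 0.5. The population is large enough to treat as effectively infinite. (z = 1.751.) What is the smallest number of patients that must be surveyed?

704

With p = 0.5, p(1−p) = 0.25.
n = z²·p(1−p)/E² = 1.751² × 0.2500 / 0.033² = 3.0660 × 0.2500 / 0.001089 ≈ 703.86.
Rounding up gives n = 704.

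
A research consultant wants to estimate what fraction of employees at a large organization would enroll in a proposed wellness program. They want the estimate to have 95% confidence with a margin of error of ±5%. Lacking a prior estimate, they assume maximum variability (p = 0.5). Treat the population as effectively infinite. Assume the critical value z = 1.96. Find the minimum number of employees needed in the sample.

385

With p = 0.5, p(1−p) = 0.25.
n = z²·p(1−p)/E² = 1.96² × 0.2500 / 0.050² = 3.8416 × 0.2500 / 0.002500 ≈ 384.16.
Rounding up gives n = 385.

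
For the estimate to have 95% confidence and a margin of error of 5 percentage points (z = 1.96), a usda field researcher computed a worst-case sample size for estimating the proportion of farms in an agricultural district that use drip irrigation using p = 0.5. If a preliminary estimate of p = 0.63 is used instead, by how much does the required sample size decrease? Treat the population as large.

Conservative (p = 0.5): n = 1.96² × 0.25 / 0.050² ≈ 384.16 → 385.
Using p = 0.63: p(1−p) = 0.2331, so n = 1.96² × 0.2331 / 0.050² ≈ 358.19 → 359.
Reduction: 385 − 359 = 26.

26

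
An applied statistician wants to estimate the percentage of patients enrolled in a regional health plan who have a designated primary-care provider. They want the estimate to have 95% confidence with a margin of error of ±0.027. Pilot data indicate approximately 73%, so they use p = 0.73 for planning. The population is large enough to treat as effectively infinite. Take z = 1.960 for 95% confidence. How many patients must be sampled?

With p = 0.73, p(1−p) = 0.1971.
n = z²·p(1−p)/E² = 1.960² × 0.1971 / 0.027² = 3.8416 × 0.1971 / 0.000729 ≈ 1038.65.
Rounding up gives n = 1039.

1039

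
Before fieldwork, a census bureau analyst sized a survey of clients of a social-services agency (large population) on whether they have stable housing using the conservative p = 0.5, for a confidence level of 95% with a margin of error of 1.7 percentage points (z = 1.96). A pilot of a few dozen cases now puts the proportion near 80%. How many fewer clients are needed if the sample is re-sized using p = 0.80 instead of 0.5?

Conservative (p = 0.5): n = 1.96² × 0.25 / 0.017² ≈ 3323.18 → 3324.
Using p = 0.80: p(1−p) = 0.1600, so n = 1.96² × 0.1600 / 0.017² ≈ 2126.84 → 2127.
Reduction: 3324 − 2127 = 1197.

1197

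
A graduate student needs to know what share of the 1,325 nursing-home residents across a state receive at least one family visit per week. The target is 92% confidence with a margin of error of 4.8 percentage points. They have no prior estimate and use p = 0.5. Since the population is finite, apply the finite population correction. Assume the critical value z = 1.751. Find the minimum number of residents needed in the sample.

Unadjusted: n₀ = 1.751² × 0.50 × 0.50 / 0.048² ≈ 332.68, so n₀ = 333.
Finite population correction with N = 1,325: n = n₀ / (1 + (n₀−1)/N) = 333 / (1 + 332/1325) = 333 / 1.2506 ≈ 266.28.
Rounding up, n = 267.

267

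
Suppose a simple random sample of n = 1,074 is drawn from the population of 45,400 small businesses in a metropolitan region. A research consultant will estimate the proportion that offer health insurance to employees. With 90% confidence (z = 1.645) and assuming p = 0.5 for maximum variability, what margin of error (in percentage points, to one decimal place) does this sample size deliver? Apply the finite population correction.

2.5

Finite-population factor: (N−n)/(N−1) = (45400−1074)/(45400−1) = 0.9764.
SE(p̂) = √[p(1−p)/n · (N−n)/(N−1)] = √[0.2500/1074 × 0.9764] = 0.01508.
E = z × SE = 1.645 × 0.01508 = 0.02480 ≈ 2.5 percentage points.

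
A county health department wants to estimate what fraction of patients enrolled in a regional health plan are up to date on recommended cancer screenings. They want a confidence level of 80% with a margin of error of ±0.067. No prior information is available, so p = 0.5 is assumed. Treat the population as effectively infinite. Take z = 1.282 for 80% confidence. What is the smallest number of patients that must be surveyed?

With p = 0.5, p(1−p) = 0.25.
n = z²·p(1−p)/E² = 1.282² × 0.2500 / 0.067² = 1.6435 × 0.2500 / 0.004489 ≈ 91.53.
Rounding up gives n = 92.

92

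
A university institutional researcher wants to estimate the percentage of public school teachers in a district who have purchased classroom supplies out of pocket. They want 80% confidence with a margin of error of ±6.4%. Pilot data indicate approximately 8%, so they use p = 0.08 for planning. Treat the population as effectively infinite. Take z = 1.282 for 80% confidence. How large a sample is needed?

With p = 0.08, p(1−p) = 0.0736.
n = z²·p(1−p)/E² = 1.282² × 0.0736 / 0.064² = 1.6435 × 0.0736 / 0.004096 ≈ 29.53.
Rounding up gives n = 30.

30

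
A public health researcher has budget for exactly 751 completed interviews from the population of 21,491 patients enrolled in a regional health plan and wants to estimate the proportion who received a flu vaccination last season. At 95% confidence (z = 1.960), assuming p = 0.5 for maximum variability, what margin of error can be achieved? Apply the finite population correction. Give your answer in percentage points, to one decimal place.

Finite-population factor: (N−n)/(N−1) = (21491−751)/(21491−1) = 0.9651.
SE(p̂) = √[p(1−p)/n · (N−n)/(N−1)] = √[0.2500/751 × 0.9651] = 0.01792.
E = z × SE = 1.960 × 0.01792 = 0.03513 ≈ 3.5 percentage points.

3.5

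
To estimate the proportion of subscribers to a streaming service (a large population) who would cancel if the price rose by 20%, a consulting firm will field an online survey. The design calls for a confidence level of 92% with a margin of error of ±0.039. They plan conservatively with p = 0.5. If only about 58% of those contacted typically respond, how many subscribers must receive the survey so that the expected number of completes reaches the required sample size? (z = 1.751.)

869

Completed interviews needed: n₀ = 1.751² × 0.2500 / 0.039² ≈ 503.94 → 504.
At a 58% response rate, contacts needed = 504 / 0.58 ≈ 868.97 → 869.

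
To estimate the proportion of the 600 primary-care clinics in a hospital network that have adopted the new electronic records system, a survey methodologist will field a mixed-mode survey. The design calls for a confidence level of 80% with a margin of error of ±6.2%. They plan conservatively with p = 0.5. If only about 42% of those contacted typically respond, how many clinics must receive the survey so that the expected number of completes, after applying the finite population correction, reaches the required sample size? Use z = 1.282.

Completed interviews needed (unadjusted): n₀ = 1.282² × 0.2500 / 0.062² ≈ 106.89 → 107.
FPC for N = 600: n = 107 / (1 + 106/600) = 107 / 1.1767 ≈ 90.93 → 91.
At a 42% response rate, contacts needed = 91 / 0.42 ≈ 216.67 → 217.

217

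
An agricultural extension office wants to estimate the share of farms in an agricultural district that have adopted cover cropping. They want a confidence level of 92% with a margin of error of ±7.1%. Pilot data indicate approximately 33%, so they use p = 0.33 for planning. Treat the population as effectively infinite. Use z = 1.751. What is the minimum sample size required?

With p = 0.33, p(1−p) = 0.2211.
n = z²·p(1−p)/E² = 1.751² × 0.2211 / 0.071² = 3.0660 × 0.2211 / 0.005041 ≈ 134.48.
Rounding up gives n = 135.

135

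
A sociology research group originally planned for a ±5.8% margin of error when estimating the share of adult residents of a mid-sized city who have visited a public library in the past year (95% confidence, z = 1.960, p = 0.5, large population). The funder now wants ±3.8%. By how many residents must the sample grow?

At ±5.8%: n = 1.960² × 0.2500 / 0.058² ≈ 285.49 → 286.
At ±3.8%: n = 1.960² × 0.2500 / 0.038² ≈ 665.10 → 666.
Additional respondents: 666 − 286 = 380.

380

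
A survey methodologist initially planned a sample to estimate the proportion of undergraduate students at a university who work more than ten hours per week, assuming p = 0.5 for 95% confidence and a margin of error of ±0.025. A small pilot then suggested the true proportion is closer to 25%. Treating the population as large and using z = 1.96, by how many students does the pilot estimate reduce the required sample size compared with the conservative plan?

384

Conservative (p = 0.5): n = 1.96² × 0.25 / 0.025² ≈ 1536.64 → 1537.
Using p = 0.25: p(1−p) = 0.1875, so n = 1.96² × 0.1875 / 0.025² ≈ 1152.48 → 1153.
Reduction: 1537 − 1153 = 384.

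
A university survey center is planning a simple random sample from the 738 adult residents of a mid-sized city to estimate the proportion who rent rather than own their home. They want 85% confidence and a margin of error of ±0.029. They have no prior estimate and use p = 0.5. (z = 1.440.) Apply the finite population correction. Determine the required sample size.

Unadjusted: n₀ = 1.440² × 0.50 × 0.50 / 0.029² ≈ 616.41, so n₀ = 617.
Finite population correction with N = 738: n = n₀ / (1 + (n₀−1)/N) = 617 / (1 + 616/738) = 617 / 1.8347 ≈ 336.30.
Rounding up, n = 337.

337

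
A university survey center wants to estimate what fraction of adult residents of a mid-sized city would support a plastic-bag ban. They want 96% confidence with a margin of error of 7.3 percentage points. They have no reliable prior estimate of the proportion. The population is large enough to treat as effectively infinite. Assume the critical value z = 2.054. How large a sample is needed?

198

With no prior estimate, use p = 0.5, giving p(1−p) = 0.25.
n = z²·p(1−p)/E² = 2.054² × 0.2500 / 0.073² = 4.2189 × 0.2500 / 0.005329 ≈ 197.92.
Rounding up gives n = 198.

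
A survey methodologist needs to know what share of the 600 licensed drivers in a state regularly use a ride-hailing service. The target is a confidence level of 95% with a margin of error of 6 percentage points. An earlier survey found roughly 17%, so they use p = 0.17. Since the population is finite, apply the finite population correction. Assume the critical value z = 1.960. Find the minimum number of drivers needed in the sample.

121

Unadjusted: n₀ = 1.960² × 0.17 × 0.83 / 0.060² ≈ 150.57, so n₀ = 151.
Finite population correction with N = 600: n = n₀ / (1 + (n₀−1)/N) = 151 / (1 + 150/600) = 151 / 1.2500 ≈ 120.80.
Rounding up, n = 121.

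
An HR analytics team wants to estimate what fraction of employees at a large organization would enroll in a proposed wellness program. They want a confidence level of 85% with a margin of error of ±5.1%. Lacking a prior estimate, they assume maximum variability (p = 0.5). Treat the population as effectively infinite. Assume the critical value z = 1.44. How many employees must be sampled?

With p = 0.5, p(1−p) = 0.25.
n = z²·p(1−p)/E² = 1.44² × 0.2500 / 0.051² = 2.0736 × 0.2500 / 0.002601 ≈ 199.31.
Rounding up gives n = 200.

200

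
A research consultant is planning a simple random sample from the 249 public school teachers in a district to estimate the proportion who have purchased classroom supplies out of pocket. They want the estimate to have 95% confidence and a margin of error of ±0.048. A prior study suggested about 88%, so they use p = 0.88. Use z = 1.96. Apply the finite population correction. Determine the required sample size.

104

Unadjusted: n₀ = 1.96² × 0.88 × 0.12 / 0.048² ≈ 176.07, so n₀ = 177.
Finite population correction with N = 249: n = n₀ / (1 + (n₀−1)/N) = 177 / (1 + 176/249) = 177 / 1.7068 ≈ 103.70.
Rounding up, n = 104.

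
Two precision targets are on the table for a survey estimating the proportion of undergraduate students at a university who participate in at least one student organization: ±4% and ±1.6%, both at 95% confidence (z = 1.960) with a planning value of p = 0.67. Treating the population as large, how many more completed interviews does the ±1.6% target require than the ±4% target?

2787

At ±4%: n = 1.960² × 0.2211 / 0.040² ≈ 530.86 → 531.
At ±1.6%: n = 1.960² × 0.2211 / 0.016² ≈ 3317.88 → 3318.
Additional respondents: 3318 − 531 = 2787.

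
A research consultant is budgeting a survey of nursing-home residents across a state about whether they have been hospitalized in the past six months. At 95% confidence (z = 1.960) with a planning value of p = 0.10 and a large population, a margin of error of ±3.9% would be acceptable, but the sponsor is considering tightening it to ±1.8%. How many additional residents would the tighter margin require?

840

At ±3.9%: n = 1.960² × 0.0900 / 0.039² ≈ 227.31 → 228.
At ±1.8%: n = 1.960² × 0.0900 / 0.018² ≈ 1067.11 → 1068.
Additional respondents: 1068 − 228 = 840.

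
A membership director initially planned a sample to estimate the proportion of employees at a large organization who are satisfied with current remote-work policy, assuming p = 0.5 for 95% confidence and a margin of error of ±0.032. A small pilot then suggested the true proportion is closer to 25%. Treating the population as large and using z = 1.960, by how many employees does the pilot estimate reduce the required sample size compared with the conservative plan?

234

Conservative (p = 0.5): n = 1.960² × 0.25 / 0.032² ≈ 937.89 → 938.
Using p = 0.25: p(1−p) = 0.1875, so n = 1.960² × 0.1875 / 0.032² ≈ 703.42 → 704.
Reduction: 938 − 704 = 234.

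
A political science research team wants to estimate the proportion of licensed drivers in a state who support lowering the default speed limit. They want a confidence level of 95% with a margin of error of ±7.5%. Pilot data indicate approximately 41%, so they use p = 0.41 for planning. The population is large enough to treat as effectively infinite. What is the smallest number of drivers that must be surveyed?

For 95% confidence, z = 1.96.
With p = 0.41, p(1−p) = 0.2419.
n = z²·p(1−p)/E² = 1.96² × 0.2419 / 0.075² = 3.8416 × 0.2419 / 0.005625 ≈ 165.21.
Rounding up gives n = 166.

166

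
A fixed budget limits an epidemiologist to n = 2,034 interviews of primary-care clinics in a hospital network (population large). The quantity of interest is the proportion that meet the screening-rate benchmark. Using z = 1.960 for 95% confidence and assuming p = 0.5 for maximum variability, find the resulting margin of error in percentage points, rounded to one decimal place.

2.2

SE(p̂) = √[p(1−p)/n] = √[0.2500/2034] = 0.01109.
E = z × SE = 1.960 × 0.01109 = 0.02173, or 2.2 percentage points.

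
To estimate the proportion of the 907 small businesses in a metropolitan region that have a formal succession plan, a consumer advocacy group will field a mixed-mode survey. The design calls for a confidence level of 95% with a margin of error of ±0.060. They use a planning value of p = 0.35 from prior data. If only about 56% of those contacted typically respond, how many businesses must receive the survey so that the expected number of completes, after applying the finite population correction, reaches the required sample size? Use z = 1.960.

343

Completed interviews needed (unadjusted): n₀ = 1.960² × 0.2275 / 0.060² ≈ 242.77 → 243.
FPC for N = 907: n = 243 / (1 + 242/907) = 243 / 1.2668 ≈ 191.82 → 192.
At a 56% response rate, contacts needed = 192 / 0.56 ≈ 342.86 → 343.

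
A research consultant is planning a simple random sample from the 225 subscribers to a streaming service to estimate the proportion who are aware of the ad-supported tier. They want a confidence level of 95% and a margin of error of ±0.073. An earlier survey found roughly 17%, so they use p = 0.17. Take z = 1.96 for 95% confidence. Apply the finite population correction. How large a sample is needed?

Unadjusted: n₀ = 1.96² × 0.17 × 0.83 / 0.073² ≈ 101.72, so n₀ = 102.
Finite population correction with N = 225: n = n₀ / (1 + (n₀−1)/N) = 102 / (1 + 101/225) = 102 / 1.4489 ≈ 70.40.
Rounding up, n = 71.

71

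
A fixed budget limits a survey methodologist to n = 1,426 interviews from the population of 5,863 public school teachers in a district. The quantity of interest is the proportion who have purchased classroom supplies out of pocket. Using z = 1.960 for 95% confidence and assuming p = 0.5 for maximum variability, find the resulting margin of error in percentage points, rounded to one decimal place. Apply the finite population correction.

2.3

Finite-population factor: (N−n)/(N−1) = (5863−1426)/(5863−1) = 0.7569.
SE(p̂) = √[p(1−p)/n · (N−n)/(N−1)] = √[0.2500/1426 × 0.7569] = 0.01152.
E = z × SE = 1.960 × 0.01152 = 0.02258 ≈ 2.3 percentage points.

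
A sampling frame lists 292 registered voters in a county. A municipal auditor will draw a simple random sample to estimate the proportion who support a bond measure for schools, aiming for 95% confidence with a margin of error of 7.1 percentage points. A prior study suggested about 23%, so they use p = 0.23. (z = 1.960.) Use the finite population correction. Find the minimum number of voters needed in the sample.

93

Unadjusted: n₀ = 1.960² × 0.23 × 0.77 / 0.071² ≈ 134.96, so n₀ = 135.
Finite population correction with N = 292: n = n₀ / (1 + (n₀−1)/N) = 135 / (1 + 134/292) = 135 / 1.4589 ≈ 92.54.
Rounding up, n = 93.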